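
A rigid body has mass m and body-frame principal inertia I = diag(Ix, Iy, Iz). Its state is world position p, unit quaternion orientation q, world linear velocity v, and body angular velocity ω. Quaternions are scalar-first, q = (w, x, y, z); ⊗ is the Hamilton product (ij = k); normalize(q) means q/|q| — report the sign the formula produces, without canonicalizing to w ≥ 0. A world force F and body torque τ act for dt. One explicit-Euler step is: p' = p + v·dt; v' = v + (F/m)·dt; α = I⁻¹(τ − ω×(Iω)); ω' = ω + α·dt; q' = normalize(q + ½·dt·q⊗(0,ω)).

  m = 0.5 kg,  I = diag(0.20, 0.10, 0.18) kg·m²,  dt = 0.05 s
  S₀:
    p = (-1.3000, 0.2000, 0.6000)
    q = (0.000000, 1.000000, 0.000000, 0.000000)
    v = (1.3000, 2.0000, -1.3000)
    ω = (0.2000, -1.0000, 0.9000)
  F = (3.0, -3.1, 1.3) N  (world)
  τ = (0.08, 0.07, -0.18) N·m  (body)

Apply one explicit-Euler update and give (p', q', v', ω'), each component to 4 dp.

p' = (-1.2350, 0.3000, 0.5350)
q' = (-0.0050, 0.9994, -0.0225, -0.0250)
v' = (1.6000, 1.6900, -1.1700)
ω' = (0.2380, -0.9668, 0.8444)

new position p' = (-1.2350, 0.3000, 0.5350)
new velocity v' = (1.6000, 1.6900, -1.1700)
α = I⁻¹(τ − ω×Iω) = (0.7600, 0.6640, -1.1111)
new body rate ω' = (0.2380, -0.9668, 0.8444)
q⊗(0,ω) = (-0.2000000, 0.0000000, -0.9000000, -1.0000000)
q + ½dt·q⊗(0,ω), renormalized = (-0.0050, 0.9994, -0.0225, -0.0250)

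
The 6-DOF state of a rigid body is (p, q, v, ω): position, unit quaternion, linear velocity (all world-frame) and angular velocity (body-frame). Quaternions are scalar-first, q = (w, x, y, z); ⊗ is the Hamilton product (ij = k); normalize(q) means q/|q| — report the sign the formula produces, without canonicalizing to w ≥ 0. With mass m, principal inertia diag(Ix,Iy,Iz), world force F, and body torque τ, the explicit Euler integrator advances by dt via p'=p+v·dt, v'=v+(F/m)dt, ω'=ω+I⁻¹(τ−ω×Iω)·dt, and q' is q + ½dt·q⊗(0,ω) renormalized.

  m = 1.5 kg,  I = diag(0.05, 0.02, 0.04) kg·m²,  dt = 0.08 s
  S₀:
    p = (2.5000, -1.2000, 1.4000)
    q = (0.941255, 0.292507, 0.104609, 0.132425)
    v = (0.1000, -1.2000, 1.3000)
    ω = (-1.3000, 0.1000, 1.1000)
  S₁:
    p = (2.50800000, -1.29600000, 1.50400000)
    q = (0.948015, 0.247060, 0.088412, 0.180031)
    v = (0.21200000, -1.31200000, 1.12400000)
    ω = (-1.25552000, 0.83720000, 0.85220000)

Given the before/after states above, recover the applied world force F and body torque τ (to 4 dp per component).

F = (2.1000, -2.1000, -3.3000)
τ = (0.0300, 0.1700, -0.1200)

v₁ − v₀ = (0.11200000, -0.11200000, -0.17600000)
F = m·Δv/dt = (2.1000, -2.1000, -3.3000)
rate change Δω = (0.04448000, 0.73720000, -0.24780000)
τ = I·(Δω/dt) + ω₀×(Iω₀) = (0.0300, 0.1700, -0.1200)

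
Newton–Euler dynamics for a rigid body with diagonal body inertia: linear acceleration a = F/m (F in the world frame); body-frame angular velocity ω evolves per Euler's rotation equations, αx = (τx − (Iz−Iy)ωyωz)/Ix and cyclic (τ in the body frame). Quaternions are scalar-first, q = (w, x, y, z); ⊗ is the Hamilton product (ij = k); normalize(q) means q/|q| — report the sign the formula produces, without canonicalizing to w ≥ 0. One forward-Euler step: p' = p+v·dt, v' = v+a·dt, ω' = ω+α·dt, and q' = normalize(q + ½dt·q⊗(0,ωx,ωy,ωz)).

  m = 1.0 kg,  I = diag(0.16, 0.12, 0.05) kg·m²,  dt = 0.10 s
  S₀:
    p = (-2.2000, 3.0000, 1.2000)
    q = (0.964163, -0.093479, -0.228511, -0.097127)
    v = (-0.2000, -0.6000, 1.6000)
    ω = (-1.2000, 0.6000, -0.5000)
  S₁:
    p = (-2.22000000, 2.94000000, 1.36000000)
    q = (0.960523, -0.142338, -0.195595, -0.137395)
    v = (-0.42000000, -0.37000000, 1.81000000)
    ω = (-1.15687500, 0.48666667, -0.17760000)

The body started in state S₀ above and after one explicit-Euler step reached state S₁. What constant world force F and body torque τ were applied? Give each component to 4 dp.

F = (-2.2000, 2.3000, 2.1000)
τ = (0.0900, -0.0700, 0.1900)

Δω = ω₁−ω₀ = (0.04312500, -0.11333333, 0.32240000)
ω₀×(Iω₀) = (0.0210, 0.0660, 0.0288)
τ = I·(Δω/dt) + ω₀×(Iω₀) = (0.0900, -0.0700, 0.1900)
Δv = v₁−v₀ = (-0.22000000, 0.23000000, 0.21000000)
F = m·Δv/dt = (-2.2000, 2.3000, 2.1000)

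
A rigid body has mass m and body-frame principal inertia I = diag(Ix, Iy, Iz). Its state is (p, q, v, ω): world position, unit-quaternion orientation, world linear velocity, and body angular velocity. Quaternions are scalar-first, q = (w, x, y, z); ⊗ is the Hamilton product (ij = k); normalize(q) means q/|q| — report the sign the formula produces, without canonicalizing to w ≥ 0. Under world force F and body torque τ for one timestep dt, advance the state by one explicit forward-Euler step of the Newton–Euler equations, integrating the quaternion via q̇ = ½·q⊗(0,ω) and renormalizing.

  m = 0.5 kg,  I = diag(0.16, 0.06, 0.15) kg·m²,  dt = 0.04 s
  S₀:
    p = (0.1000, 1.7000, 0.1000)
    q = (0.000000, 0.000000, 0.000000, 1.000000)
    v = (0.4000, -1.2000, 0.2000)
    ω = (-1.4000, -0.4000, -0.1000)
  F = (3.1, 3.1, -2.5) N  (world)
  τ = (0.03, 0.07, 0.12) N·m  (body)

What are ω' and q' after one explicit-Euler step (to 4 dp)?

gyro term ω×Iω = (0.0036, 0.0014, -0.0560)
(τ − ω×Iω)/I = (0.1650, 1.1433, 1.1733)
ω + α·dt = (-1.3934, -0.3543, -0.0531)
q⊗(0,ω) = (0.1000000, 0.4000000, -1.4000000, 0.0000000)
q' = normalize(q + ½dt·q⊗(0,ω)) = (0.0020, 0.0080, -0.0280, 0.9996)

ω' = (-1.3934, -0.3543, -0.0531)
q' = (0.0020, 0.0080, -0.0280, 0.9996)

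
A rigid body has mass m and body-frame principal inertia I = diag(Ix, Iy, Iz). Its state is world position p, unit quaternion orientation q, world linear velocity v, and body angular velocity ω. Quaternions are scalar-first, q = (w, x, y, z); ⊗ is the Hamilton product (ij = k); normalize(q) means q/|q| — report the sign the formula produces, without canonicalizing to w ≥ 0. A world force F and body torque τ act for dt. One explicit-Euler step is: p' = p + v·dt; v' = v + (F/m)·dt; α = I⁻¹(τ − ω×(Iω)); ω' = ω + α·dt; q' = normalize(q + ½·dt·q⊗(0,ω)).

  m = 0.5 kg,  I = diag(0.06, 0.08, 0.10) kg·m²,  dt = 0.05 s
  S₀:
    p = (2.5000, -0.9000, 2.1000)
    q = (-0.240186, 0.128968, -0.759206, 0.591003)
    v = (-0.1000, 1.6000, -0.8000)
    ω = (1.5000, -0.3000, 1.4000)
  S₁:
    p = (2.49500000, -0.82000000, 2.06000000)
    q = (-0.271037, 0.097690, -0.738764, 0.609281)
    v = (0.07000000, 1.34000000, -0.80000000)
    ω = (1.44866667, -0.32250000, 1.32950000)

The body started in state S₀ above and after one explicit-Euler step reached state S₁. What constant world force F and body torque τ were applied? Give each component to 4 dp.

F = (1.7000, -2.6000, 0.0000)
τ = (-0.0700, -0.1200, -0.1500)

rate change Δω = (-0.05133333, -0.02250000, -0.07050000)
gyro term ω₀×Iω₀ = (-0.0084, -0.0840, -0.0090)
τ = I·(Δω/dt) + ω₀×(Iω₀) = (-0.0700, -0.1200, -0.1500)
Δv = v₁−v₀ = (0.17000000, -0.26000000, 0.00000000)
m·(v₁−v₀)/dt = (1.7000, -2.6000, 0.0000)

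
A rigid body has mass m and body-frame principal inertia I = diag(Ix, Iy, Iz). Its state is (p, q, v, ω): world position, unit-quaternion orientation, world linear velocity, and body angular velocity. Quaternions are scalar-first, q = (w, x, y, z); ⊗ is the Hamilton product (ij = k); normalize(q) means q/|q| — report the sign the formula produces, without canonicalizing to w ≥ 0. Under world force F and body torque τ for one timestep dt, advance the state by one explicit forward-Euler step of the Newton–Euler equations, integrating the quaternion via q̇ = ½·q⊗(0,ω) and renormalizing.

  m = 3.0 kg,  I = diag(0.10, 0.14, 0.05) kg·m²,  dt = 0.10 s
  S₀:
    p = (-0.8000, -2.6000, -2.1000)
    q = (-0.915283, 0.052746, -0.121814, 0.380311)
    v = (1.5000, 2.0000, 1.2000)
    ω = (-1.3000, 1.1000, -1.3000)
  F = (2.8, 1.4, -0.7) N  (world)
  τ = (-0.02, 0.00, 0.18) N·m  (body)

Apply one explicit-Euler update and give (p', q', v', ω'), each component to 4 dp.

p' = (-0.6500, -2.4000, -1.9800)
q' = (-0.8754, 0.0987, -0.1923, 0.4323)
v' = (1.5933, 2.0467, 1.1767)
ω' = (-1.4487, 1.0396, -0.8256)

precession coupling ω×(Iω) = (0.1287, 0.0845, -0.0572)
α = I⁻¹(τ − ω×Iω) = (-1.4870, -0.6036, 4.7440)
ω' = ω + α·dt = (-1.4487, 1.0396, -0.8256)
q⊗(0,ω) = (0.6969695, 0.9298840, -1.4326458, 1.0895303)
q' = normalize(q + ½dt·q⊗(0,ω)) = (-0.8754, 0.0987, -0.1923, 0.4323)
p' = p + v·dt = (-0.6500, -2.4000, -1.9800)
v + (F/m)dt = (1.5933, 2.0467, 1.1767)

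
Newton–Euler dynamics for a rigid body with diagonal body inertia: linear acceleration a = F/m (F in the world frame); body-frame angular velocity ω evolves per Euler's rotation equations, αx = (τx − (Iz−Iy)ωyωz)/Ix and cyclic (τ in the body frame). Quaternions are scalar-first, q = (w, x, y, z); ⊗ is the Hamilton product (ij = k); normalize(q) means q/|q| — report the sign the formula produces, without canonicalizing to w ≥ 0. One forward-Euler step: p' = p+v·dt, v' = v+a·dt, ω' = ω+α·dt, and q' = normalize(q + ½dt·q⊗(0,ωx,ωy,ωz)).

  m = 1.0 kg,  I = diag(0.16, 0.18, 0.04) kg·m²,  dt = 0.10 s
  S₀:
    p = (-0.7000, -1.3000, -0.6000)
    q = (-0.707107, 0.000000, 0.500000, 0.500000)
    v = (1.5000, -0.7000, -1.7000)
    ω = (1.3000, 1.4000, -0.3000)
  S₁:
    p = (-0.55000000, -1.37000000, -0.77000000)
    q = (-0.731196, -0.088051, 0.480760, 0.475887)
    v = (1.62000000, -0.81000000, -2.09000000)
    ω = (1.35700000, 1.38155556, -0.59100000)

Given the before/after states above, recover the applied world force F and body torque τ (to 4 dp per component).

ω₁ − ω₀ = (0.05700000, -0.01844444, -0.29100000)
ω₀×(Iω₀) = (0.0588, -0.0468, 0.0364)
applied torque τ = (0.1500, -0.0800, -0.0800)
velocity change Δv = (0.12000000, -0.11000000, -0.39000000)
F = m·Δv/dt = (1.2000, -1.1000, -3.9000)

F = (1.2000, -1.1000, -3.9000)
τ = (0.1500, -0.0800, -0.0800)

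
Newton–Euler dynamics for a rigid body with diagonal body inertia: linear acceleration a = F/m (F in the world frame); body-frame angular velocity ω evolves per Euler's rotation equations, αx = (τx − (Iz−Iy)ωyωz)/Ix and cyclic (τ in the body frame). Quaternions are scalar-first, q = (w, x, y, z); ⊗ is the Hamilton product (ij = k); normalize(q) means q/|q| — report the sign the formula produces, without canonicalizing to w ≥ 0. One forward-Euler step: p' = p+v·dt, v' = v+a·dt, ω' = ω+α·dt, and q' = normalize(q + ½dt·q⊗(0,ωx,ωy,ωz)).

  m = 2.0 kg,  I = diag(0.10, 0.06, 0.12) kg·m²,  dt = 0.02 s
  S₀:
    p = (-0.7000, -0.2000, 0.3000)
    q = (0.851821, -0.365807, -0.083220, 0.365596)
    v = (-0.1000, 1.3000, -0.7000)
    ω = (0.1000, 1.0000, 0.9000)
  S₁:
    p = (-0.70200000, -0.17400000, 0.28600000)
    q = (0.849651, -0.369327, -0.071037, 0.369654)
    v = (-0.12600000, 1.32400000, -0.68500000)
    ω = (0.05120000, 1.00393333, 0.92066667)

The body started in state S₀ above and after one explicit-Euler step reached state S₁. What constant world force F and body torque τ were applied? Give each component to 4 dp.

F = (-2.6000, 2.4000, 1.5000)
τ = (-0.1900, 0.0100, 0.1200)

velocity change Δv = (-0.02600000, 0.02400000, 0.01500000)
m·(v₁−v₀)/dt = (-2.6000, 2.4000, 1.5000)
ω₁ − ω₀ = (-0.04880000, 0.00393333, 0.02066667)
applied torque τ = (-0.1900, 0.0100, 0.1200)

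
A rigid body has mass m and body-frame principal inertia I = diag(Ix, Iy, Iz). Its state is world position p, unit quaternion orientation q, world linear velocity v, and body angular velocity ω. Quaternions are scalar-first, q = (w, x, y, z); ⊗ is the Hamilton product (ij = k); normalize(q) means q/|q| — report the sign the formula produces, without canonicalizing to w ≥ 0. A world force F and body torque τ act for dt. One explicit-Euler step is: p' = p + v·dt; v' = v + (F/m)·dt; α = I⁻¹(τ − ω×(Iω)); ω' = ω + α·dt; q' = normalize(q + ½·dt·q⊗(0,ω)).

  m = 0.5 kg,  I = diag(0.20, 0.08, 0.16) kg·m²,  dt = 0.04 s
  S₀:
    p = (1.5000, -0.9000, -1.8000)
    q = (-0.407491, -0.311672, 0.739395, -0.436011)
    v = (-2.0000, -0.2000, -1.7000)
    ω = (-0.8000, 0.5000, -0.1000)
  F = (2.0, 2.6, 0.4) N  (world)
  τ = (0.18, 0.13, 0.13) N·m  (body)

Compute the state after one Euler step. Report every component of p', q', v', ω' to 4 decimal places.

ω×(Iω) gyroscopic = (-0.0040, 0.0032, 0.0480)
(τ − ω×Iω)/I = (0.9200, 1.5850, 0.5125)
ω' = ω + α·dt = (-0.7632, 0.5634, -0.0795)
q⊗(0,ω) = (-0.6626362, 0.4700588, 0.1138961, 0.4764291)
updated quaternion q' = (-0.4207, -0.3022, 0.7415, -0.4264)
p' = p + v·dt = (1.4200, -0.9080, -1.8680)
new velocity v' = (-1.8400, 0.0080, -1.6680)

p' = (1.4200, -0.9080, -1.8680)
q' = (-0.4207, -0.3022, 0.7415, -0.4264)
v' = (-1.8400, 0.0080, -1.6680)
ω' = (-0.7632, 0.5634, -0.0795)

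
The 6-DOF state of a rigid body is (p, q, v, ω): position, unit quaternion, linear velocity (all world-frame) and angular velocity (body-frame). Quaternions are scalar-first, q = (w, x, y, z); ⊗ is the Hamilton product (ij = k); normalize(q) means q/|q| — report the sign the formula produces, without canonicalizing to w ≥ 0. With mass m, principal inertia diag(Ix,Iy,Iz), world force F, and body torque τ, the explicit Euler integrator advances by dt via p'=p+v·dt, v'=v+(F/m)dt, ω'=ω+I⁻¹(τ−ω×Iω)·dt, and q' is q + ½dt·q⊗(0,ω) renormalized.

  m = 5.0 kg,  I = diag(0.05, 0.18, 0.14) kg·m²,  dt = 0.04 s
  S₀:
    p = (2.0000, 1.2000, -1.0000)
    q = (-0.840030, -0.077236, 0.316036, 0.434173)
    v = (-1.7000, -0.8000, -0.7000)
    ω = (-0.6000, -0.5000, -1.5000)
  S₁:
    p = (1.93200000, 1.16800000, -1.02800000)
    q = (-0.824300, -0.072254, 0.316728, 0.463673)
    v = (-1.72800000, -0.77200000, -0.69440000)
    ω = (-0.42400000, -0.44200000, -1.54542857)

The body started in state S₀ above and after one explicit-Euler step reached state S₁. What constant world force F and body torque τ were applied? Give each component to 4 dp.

F = (-3.5000, 3.5000, 0.7000)
τ = (0.1900, 0.1800, -0.1200)

Δω = ω₁−ω₀ = (0.17600000, 0.05800000, -0.04542857)
τ = I·(Δω/dt) + ω₀×(Iω₀) = (0.1900, 0.1800, -0.1200)
velocity change Δv = (-0.02800000, 0.02800000, 0.00560000)
m·(v₁−v₀)/dt = (-3.5000, 3.5000, 0.7000)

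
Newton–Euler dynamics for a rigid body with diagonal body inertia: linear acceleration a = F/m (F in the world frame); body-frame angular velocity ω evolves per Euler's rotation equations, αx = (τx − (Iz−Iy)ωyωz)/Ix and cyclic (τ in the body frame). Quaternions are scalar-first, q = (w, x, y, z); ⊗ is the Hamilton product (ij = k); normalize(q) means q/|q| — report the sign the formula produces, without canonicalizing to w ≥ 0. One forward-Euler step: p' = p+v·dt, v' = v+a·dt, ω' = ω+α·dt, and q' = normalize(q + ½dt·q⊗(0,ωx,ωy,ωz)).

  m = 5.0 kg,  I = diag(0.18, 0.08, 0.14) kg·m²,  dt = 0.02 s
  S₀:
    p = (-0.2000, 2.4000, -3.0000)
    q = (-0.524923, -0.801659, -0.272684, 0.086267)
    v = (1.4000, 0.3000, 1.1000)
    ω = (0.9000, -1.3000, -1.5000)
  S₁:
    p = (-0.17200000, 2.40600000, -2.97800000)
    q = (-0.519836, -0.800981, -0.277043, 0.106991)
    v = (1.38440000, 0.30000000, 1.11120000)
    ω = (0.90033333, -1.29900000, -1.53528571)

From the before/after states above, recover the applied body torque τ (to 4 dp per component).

τ = (0.1200, -0.0500, -0.1300)

rate change Δω = (0.00033333, 0.00100000, -0.03528571)
ω₀×(Iω₀) = (0.1170, -0.0540, 0.1170)
applied torque τ = (0.1200, -0.0500, -0.1300)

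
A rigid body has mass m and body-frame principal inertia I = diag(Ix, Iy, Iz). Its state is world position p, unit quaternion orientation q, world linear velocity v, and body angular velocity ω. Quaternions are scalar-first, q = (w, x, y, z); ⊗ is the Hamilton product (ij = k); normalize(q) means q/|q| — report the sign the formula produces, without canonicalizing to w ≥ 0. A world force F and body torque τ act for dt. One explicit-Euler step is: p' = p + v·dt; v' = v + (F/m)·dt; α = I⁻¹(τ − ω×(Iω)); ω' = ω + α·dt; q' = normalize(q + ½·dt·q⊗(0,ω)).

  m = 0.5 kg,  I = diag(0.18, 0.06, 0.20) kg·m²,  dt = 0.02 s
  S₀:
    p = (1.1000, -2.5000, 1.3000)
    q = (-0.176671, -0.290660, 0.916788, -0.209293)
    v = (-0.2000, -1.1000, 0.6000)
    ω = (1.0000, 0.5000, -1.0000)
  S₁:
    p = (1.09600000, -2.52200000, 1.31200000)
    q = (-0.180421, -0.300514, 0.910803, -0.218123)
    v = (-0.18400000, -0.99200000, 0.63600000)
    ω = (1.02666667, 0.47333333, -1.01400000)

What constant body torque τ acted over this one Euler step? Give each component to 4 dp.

τ = (0.1700, -0.0600, -0.2000)

rate change Δω = (0.02666667, -0.02666667, -0.01400000)
gyro term ω₀×Iω₀ = (-0.0700, 0.0200, -0.0600)
τ = I·(Δω/dt) + ω₀×(Iω₀) = (0.1700, -0.0600, -0.2000)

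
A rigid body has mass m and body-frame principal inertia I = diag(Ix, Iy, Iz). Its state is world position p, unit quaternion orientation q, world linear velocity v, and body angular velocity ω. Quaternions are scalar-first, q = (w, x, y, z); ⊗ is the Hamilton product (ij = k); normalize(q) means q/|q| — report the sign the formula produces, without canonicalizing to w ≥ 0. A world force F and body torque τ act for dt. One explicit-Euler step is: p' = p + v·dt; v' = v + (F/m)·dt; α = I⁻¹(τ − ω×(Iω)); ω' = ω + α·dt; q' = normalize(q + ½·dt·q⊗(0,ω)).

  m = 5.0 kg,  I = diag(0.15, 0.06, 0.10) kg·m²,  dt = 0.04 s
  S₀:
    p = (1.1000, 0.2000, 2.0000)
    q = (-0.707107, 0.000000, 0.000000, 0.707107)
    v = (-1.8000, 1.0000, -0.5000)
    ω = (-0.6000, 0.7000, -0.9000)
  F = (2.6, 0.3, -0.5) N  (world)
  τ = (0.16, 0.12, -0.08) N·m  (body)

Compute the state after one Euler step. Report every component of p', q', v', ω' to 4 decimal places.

a = F/m = (0.5200, 0.0600, -0.1000)
p + v·dt = (1.0280, 0.2400, 1.9800)
v + (F/m)dt = (-1.7792, 1.0024, -0.5040)
gyro term ω×Iω = (-0.0252, 0.0270, 0.0378)
angular accel α = (1.2347, 1.5500, -1.1780)
new body rate ω' = (-0.5506, 0.7620, -0.9471)
Hamilton product q⊗(0,ω) = (0.6363963, -0.0707107, -0.9192391, 0.6363963)
q + ½dt·q⊗(0,ω), renormalized = (-0.6941, -0.0014, -0.0184, 0.7196)

p' = (1.0280, 0.2400, 1.9800)
q' = (-0.6941, -0.0014, -0.0184, 0.7196)
v' = (-1.7792, 1.0024, -0.5040)
ω' = (-0.5506, 0.7620, -0.9471)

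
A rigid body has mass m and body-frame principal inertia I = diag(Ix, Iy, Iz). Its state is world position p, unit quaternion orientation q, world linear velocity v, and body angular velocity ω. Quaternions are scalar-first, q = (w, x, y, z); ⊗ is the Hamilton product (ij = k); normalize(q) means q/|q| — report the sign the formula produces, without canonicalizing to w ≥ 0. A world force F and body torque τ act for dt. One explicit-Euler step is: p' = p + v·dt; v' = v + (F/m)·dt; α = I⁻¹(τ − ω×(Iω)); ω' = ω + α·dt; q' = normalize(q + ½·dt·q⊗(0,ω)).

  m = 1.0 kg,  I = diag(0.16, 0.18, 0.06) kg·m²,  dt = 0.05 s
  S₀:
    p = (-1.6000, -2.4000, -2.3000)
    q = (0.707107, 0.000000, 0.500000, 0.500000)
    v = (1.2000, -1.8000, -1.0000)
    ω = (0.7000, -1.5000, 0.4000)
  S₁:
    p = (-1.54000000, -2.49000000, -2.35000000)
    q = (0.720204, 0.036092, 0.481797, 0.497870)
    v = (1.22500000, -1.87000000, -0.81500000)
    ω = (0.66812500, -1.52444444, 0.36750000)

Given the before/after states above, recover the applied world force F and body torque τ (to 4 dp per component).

F = (0.5000, -1.4000, 3.7000)
τ = (-0.0300, -0.0600, -0.0600)

v₁ − v₀ = (0.02500000, -0.07000000, 0.18500000)
applied force F = (0.5000, -1.4000, 3.7000)
ω₁ − ω₀ = (-0.03187500, -0.02444444, -0.03250000)
I·α + gyro = (-0.0300, -0.0600, -0.0600)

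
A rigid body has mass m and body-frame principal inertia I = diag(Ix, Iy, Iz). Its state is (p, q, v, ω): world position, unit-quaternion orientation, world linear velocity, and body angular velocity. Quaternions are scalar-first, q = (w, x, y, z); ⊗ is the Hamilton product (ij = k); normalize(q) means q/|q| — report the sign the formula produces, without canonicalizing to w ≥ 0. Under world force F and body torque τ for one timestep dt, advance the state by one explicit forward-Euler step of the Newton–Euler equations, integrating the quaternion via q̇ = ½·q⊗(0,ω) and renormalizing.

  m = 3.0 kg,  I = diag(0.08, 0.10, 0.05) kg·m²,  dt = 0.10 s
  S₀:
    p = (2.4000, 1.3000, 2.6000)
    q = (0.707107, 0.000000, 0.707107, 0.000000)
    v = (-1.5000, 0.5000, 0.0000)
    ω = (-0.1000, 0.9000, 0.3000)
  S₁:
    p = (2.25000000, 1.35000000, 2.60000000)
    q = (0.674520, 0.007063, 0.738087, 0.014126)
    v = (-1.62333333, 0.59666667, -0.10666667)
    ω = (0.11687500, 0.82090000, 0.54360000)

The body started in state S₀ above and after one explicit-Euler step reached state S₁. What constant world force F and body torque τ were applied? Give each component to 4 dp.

F = (-3.7000, 2.9000, -3.2000)
τ = (0.1600, -0.0800, 0.1200)

velocity change Δv = (-0.12333333, 0.09666667, -0.10666667)
applied force F = (-3.7000, 2.9000, -3.2000)
Δω = ω₁−ω₀ = (0.21687500, -0.07910000, 0.24360000)
applied torque τ = (0.1600, -0.0800, 0.1200)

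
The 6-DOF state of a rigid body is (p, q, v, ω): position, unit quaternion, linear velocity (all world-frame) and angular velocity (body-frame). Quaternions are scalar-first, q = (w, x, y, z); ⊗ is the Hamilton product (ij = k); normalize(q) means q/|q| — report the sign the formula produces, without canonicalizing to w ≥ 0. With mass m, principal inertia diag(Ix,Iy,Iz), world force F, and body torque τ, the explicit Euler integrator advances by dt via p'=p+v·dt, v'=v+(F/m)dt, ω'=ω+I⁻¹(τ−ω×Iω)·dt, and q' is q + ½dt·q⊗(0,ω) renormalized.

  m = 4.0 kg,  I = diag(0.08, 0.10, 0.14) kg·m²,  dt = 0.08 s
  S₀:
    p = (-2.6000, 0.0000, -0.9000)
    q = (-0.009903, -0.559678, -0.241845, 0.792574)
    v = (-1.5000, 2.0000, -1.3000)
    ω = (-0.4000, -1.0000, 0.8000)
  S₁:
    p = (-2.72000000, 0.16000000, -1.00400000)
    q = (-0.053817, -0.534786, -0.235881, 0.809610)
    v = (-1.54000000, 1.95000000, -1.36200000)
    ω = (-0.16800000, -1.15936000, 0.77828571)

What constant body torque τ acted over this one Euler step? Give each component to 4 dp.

rate change Δω = (0.23200000, -0.15936000, -0.02171429)
gyro term ω₀×Iω₀ = (-0.0320, 0.0192, 0.0080)
τ = I·(Δω/dt) + ω₀×(Iω₀) = (0.2000, -0.1800, -0.0300)

τ = (0.2000, -0.1800, -0.0300)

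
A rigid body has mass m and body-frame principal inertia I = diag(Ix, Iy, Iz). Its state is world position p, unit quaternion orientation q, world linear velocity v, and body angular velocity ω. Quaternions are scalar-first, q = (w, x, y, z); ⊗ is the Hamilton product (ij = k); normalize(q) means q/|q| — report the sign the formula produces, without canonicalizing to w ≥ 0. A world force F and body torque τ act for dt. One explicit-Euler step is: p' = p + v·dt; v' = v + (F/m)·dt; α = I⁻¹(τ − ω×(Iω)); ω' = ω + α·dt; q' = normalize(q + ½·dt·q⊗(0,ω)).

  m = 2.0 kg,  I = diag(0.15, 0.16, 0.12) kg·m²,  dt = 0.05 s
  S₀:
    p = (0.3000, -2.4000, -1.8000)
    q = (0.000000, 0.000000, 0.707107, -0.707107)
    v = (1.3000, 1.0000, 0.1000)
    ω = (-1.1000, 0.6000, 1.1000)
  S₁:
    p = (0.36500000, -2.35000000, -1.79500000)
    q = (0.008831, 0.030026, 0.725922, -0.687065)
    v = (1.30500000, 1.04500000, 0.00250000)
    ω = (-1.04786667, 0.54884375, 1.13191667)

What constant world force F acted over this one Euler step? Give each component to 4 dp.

F = (0.2000, 1.8000, -3.9000)

Δv = v₁−v₀ = (0.00500000, 0.04500000, -0.09750000)
applied force F = (0.2000, 1.8000, -3.9000)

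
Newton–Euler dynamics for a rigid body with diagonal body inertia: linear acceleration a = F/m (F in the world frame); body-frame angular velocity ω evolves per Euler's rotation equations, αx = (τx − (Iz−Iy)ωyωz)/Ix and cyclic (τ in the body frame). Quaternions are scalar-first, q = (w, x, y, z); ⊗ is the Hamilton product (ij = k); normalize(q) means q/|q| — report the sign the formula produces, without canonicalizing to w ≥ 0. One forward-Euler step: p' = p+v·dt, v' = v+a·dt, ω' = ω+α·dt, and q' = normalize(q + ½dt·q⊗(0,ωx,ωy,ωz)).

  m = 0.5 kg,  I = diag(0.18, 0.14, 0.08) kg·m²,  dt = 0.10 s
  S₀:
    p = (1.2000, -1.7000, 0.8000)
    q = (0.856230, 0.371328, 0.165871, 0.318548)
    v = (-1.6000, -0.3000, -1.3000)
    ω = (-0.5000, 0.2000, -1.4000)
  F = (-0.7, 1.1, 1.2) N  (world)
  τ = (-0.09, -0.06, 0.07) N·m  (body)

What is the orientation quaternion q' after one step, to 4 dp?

Hamilton product q⊗(0,ω) = (0.5984570, -0.7240440, 0.5318312, -1.0415209)
q' = normalize(q + ½dt·q⊗(0,ω)) = (0.8837, 0.3342, 0.1919, 0.2657)

q' = (0.8837, 0.3342, 0.1919, 0.2657)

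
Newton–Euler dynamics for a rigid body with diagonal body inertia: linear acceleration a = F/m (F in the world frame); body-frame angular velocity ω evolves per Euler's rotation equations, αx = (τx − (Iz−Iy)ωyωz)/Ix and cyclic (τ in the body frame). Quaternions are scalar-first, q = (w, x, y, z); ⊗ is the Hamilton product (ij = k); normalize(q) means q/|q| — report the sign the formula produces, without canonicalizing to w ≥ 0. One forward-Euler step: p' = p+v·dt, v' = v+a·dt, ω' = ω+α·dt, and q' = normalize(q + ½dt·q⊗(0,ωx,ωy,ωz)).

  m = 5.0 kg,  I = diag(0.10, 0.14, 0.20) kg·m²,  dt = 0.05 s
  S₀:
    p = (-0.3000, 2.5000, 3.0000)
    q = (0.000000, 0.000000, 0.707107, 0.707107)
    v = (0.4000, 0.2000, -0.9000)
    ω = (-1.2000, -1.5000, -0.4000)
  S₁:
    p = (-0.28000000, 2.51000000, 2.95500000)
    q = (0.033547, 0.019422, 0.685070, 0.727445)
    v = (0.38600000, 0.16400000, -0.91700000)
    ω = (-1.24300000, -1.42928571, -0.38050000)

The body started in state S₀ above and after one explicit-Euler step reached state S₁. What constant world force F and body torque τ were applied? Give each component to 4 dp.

F = (-1.4000, -3.6000, -1.7000)
τ = (-0.0500, 0.1500, 0.1500)

rate change Δω = (-0.04300000, 0.07071429, 0.01950000)
precession coupling = (0.0360, -0.0480, 0.0720)
I·α + gyro = (-0.0500, 0.1500, 0.1500)
v₁ − v₀ = (-0.01400000, -0.03600000, -0.01700000)
F = m·Δv/dt = (-1.4000, -3.6000, -1.7000)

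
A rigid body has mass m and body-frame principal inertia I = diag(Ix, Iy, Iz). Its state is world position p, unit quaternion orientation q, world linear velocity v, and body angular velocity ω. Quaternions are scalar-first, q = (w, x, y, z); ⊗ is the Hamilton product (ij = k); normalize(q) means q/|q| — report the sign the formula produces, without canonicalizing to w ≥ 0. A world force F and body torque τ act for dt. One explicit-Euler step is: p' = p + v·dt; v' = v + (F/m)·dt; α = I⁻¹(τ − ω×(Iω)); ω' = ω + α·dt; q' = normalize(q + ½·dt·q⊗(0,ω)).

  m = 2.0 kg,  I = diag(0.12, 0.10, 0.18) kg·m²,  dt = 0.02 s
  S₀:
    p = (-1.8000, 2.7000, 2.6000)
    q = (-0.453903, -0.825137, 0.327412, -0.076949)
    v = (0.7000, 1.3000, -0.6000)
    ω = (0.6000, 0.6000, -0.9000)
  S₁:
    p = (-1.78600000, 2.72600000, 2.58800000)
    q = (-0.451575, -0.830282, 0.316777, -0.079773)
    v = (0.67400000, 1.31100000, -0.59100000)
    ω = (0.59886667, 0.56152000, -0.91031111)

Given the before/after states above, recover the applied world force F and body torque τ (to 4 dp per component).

F = (-2.6000, 1.1000, 0.9000)
τ = (-0.0500, -0.1600, -0.1000)

rate change Δω = (-0.00113333, -0.03848000, -0.01031111)
ω₀×(Iω₀) = (-0.0432, 0.0324, -0.0072)
I·α + gyro = (-0.0500, -0.1600, -0.1000)
velocity change Δv = (-0.02600000, 0.01100000, 0.00900000)
applied force F = (-2.6000, 1.1000, 0.9000)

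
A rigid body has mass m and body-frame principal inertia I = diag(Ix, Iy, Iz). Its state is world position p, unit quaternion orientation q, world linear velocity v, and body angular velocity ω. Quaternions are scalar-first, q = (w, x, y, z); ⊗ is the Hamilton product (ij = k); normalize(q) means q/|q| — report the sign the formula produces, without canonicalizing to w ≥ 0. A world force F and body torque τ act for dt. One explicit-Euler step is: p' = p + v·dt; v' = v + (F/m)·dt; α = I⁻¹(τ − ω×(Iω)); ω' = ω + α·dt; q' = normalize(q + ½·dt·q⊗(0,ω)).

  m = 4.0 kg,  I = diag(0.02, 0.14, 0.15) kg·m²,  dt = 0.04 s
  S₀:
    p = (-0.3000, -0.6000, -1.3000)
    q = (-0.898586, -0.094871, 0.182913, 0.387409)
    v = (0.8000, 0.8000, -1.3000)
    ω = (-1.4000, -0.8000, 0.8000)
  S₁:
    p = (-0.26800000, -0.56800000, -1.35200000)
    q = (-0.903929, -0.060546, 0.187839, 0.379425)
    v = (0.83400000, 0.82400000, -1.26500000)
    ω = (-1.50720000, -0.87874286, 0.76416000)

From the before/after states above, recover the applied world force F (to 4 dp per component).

velocity change Δv = (0.03400000, 0.02400000, 0.03500000)
applied force F = (3.4000, 2.4000, 3.5000)

F = (3.4000, 2.4000, 3.5000)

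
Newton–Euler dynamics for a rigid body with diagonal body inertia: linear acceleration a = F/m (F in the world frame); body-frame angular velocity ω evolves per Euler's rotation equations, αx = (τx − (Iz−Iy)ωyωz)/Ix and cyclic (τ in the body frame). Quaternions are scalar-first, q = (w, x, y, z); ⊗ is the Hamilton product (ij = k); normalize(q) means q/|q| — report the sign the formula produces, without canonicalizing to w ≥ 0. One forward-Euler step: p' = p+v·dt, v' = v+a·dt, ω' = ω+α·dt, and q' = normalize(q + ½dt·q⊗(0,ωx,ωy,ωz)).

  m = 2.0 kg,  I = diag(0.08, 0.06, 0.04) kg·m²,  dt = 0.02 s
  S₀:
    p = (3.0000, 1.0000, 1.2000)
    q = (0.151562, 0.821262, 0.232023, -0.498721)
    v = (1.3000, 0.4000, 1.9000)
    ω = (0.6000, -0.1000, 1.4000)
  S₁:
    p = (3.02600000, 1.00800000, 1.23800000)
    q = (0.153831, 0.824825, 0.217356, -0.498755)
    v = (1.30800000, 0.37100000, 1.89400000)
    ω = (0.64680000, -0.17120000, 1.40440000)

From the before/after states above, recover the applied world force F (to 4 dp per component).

F = (0.8000, -2.9000, -0.6000)

velocity change Δv = (0.00800000, -0.02900000, -0.00600000)
applied force F = (0.8000, -2.9000, -0.6000)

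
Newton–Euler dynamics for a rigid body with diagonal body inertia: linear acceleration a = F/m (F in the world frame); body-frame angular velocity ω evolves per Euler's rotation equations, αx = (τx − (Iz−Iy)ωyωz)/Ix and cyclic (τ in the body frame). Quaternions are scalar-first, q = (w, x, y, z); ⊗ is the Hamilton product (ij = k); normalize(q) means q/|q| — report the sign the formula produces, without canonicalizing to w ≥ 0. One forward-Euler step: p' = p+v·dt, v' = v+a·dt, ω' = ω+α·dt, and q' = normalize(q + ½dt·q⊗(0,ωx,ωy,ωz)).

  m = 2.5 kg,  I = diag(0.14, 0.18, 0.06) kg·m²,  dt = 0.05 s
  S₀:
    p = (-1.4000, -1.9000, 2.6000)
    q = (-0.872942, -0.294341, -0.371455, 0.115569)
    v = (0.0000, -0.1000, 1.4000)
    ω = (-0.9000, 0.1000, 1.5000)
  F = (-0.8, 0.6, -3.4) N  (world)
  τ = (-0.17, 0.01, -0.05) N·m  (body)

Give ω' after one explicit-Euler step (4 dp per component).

ω' = (-0.9543, 0.1328, 1.4613)

gyro term ω×Iω = (-0.0180, -0.1080, -0.0036)
angular accel α = (-1.0857, 0.6556, -0.7733)
ω + α·dt = (-0.9543, 0.1328, 1.4613)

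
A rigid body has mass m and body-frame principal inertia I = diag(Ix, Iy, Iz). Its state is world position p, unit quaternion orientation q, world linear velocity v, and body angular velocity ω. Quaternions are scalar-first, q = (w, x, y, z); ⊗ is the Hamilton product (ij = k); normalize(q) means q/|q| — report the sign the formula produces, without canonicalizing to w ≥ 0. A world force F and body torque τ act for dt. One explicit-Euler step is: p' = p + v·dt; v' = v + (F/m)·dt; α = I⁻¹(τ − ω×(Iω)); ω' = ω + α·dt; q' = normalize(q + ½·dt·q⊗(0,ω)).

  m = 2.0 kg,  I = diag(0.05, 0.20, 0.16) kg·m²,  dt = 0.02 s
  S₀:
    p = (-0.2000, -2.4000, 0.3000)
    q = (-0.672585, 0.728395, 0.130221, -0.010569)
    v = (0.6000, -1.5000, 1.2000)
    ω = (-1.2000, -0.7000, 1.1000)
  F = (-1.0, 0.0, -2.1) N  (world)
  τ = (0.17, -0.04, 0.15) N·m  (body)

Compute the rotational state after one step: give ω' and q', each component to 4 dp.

gyro term ω×Iω = (0.0308, 0.1452, 0.1260)
angular accel α = (2.7840, -0.9260, 0.1500)
new body rate ω' = (-1.1443, -0.7185, 1.1030)
Hamilton product q⊗(0,ω) = (0.9768546, 0.9429468, -0.3177422, -1.0934548)
q + ½dt·q⊗(0,ω), renormalized = (-0.6627, 0.7377, 0.1270, -0.0215)

ω' = (-1.1443, -0.7185, 1.1030)
q' = (-0.6627, 0.7377, 0.1270, -0.0215)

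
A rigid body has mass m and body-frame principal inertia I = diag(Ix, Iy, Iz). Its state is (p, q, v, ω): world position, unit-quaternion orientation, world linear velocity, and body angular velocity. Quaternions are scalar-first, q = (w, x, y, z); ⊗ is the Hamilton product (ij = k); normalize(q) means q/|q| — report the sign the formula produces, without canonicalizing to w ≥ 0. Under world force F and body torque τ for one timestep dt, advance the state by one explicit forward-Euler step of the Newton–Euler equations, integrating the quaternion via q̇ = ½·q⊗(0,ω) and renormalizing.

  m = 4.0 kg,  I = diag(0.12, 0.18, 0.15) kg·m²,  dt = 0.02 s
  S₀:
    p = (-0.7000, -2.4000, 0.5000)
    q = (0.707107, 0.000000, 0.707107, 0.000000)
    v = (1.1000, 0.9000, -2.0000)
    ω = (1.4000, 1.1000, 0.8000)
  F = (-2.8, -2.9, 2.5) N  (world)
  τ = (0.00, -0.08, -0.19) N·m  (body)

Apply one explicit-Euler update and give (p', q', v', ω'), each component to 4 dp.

ω×(Iω) gyroscopic = (-0.0264, -0.0336, 0.0924)
α = I⁻¹(τ − ω×Iω) = (0.2200, -0.2578, -1.8827)
ω + α·dt = (1.4044, 1.0948, 0.7623)
Hamilton product q⊗(0,ω) = (-0.7778177, 1.5556354, 0.7778177, -0.4242642)
updated quaternion q' = (0.6992, 0.0156, 0.7147, -0.0042)
new position p' = (-0.6780, -2.3820, 0.4600)
v + (F/m)dt = (1.0860, 0.8855, -1.9875)

p' = (-0.6780, -2.3820, 0.4600)
q' = (0.6992, 0.0156, 0.7147, -0.0042)
v' = (1.0860, 0.8855, -1.9875)
ω' = (1.4044, 1.0948, 0.7623)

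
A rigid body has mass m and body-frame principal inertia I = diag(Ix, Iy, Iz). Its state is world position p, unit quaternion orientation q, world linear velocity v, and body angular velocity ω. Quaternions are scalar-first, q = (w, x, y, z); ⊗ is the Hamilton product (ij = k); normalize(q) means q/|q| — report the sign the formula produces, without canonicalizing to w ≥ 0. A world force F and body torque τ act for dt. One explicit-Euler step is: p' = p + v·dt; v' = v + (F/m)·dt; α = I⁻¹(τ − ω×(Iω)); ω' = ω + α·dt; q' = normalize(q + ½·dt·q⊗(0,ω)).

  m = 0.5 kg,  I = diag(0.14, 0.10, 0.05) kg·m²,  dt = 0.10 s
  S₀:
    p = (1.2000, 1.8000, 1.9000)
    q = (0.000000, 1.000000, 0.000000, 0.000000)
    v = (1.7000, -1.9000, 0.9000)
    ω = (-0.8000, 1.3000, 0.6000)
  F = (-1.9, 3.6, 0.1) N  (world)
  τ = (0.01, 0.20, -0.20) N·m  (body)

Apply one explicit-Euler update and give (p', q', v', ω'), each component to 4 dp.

new position p' = (1.3700, 1.6100, 1.9900)
v + (F/m)dt = (1.3200, -1.1800, 0.9200)
(τ − ω×Iω)/I = (0.3500, 2.4320, -4.8320)
ω' = ω + α·dt = (-0.7650, 1.5432, 0.1168)
Hamilton product q⊗(0,ω) = (0.8000000, 0.0000000, -0.6000000, 1.3000000)
updated quaternion q' = (0.0399, 0.9967, -0.0299, 0.0648)

p' = (1.3700, 1.6100, 1.9900)
q' = (0.0399, 0.9967, -0.0299, 0.0648)
v' = (1.3200, -1.1800, 0.9200)
ω' = (-0.7650, 1.5432, 0.1168)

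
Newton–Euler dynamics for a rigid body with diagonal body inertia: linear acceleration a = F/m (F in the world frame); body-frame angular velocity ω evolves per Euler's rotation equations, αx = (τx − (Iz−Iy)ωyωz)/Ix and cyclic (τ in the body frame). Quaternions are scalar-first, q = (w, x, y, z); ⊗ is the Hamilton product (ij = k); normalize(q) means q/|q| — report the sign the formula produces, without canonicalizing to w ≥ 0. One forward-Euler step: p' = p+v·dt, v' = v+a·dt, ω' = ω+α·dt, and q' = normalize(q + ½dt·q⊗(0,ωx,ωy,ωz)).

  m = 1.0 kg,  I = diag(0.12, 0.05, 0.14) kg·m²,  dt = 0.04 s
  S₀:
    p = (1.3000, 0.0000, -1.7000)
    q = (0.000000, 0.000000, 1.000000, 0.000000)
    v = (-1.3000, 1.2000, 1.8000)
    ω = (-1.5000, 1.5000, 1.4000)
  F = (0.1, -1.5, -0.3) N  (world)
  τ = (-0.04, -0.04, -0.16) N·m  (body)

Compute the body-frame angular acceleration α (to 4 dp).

ω×(Iω) gyroscopic = (0.1890, 0.0420, 0.1575)
(τ − ω×Iω)/I = (-1.9083, -1.6400, -2.2679)

α = (-1.9083, -1.6400, -2.2679)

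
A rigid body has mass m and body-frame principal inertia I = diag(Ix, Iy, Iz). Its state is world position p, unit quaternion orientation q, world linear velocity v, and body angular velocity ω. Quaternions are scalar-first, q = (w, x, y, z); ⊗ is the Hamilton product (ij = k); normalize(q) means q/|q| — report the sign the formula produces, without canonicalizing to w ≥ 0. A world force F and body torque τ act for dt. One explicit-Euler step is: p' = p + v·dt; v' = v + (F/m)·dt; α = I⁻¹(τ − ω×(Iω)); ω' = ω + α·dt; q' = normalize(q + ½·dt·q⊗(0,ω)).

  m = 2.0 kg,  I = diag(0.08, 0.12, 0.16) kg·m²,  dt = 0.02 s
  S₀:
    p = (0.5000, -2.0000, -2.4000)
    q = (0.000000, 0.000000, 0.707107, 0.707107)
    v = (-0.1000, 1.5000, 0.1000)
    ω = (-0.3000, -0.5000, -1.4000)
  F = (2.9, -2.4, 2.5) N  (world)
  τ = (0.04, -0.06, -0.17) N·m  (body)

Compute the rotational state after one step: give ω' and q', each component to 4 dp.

angular accel α = (0.1500, -0.2200, -1.1000)
new body rate ω' = (-0.2970, -0.5044, -1.4220)
q⊗(0,ω) = (1.3435033, -0.6363963, -0.2121321, 0.2121321)
q' = normalize(q + ½dt·q⊗(0,ω)) = (0.0134, -0.0064, 0.7049, 0.7091)

ω' = (-0.2970, -0.5044, -1.4220)
q' = (0.0134, -0.0064, 0.7049, 0.7091)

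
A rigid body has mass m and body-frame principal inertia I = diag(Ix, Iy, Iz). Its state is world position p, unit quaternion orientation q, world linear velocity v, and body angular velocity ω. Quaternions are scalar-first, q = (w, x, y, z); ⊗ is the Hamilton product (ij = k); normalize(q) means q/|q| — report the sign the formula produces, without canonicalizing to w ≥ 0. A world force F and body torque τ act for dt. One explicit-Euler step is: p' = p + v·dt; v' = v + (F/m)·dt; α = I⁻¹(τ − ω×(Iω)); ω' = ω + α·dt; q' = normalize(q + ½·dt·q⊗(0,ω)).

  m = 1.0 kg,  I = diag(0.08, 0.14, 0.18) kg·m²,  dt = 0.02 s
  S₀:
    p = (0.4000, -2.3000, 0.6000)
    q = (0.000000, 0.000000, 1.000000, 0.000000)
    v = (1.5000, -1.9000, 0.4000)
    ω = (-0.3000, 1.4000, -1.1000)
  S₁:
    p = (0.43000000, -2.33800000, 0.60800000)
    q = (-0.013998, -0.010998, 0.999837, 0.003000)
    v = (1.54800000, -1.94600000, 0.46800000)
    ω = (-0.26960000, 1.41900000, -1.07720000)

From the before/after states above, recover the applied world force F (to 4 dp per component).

Δv = v₁−v₀ = (0.04800000, -0.04600000, 0.06800000)
m·(v₁−v₀)/dt = (2.4000, -2.3000, 3.4000)

F = (2.4000, -2.3000, 3.4000)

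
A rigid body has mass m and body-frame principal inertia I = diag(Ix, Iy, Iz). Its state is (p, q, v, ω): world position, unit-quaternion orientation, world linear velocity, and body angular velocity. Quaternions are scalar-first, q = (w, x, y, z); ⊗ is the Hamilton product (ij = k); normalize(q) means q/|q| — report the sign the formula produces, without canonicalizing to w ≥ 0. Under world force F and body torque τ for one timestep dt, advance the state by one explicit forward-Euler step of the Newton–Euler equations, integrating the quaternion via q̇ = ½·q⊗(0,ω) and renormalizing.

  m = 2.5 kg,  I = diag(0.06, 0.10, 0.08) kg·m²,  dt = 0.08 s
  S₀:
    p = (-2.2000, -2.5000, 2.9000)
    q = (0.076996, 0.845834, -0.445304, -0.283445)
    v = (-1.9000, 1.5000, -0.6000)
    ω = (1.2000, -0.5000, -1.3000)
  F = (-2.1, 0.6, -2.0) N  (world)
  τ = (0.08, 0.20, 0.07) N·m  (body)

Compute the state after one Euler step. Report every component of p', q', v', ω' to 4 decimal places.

p' = (-2.3520, -2.3800, 2.8520)
q' = (0.0127, 0.8647, -0.4153, -0.2822)
v' = (-1.9672, 1.5192, -0.6640)
ω' = (1.3240, -0.3650, -1.2060)

(τ − ω×Iω)/I = (1.5500, 1.6880, 1.1750)
new body rate ω' = (1.3240, -0.3650, -1.2060)
Hamilton product q⊗(0,ω) = (-1.6061313, 0.5295679, 0.7209522, 0.0113530)
q + ½dt·q⊗(0,ω), renormalized = (0.0127, 0.8647, -0.4153, -0.2822)
a = (-0.8400, 0.2400, -0.8000)
new position p' = (-2.3520, -2.3800, 2.8520)
v' = v + a·dt = (-1.9672, 1.5192, -0.6640)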